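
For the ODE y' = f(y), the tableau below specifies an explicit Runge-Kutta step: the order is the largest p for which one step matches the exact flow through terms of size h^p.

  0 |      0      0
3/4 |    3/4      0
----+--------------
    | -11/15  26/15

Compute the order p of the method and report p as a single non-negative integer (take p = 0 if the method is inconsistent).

b = (-11/15, 26/15)
c = (0, 3/4)
Σ b_i: (-11/15)·1 + 26/15·1 = 1 ✓
b·c: 26/15·3/4 = 13/10 ≠ 1/2 ⇒ order 1.

1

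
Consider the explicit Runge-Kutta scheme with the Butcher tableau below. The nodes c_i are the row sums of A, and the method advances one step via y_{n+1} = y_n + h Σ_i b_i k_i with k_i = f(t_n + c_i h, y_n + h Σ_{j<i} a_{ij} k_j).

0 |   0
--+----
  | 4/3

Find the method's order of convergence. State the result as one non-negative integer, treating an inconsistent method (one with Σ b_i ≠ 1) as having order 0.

0

b = (4/3)
c = (0)
Σ b_i: 4/3·1 = 4/3 ≠ 1 ⇒ order 0.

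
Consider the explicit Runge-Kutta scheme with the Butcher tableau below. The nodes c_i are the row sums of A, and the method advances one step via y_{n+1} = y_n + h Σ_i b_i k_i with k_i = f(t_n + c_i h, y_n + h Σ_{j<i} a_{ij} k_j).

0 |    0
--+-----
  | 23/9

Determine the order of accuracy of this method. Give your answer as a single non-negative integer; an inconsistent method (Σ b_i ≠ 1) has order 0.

0

b = (23/9)
c = (0)
Σ b_i: 23/9·1 = 23/9 ≠ 1 ⇒ order 0.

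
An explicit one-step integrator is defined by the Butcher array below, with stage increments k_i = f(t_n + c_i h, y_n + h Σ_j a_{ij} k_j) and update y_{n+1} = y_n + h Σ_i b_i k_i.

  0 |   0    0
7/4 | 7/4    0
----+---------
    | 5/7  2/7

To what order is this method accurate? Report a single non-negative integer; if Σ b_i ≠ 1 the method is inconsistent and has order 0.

b = (5/7, 2/7)
c = (0, 7/4)
Σ b_i: 5/7·1 + 2/7·1 = 1 ✓
b·c: 2/7·7/4 = 1/2 ✓; 2 stages ⇒ order 2.

2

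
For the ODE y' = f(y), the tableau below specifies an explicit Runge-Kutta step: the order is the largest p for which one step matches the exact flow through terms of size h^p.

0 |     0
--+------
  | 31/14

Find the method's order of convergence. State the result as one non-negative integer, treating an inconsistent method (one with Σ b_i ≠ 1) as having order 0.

0

b = (31/14)
c = (0)
Σ b_i: 31/14·1 = 31/14 ≠ 1 ⇒ order 0.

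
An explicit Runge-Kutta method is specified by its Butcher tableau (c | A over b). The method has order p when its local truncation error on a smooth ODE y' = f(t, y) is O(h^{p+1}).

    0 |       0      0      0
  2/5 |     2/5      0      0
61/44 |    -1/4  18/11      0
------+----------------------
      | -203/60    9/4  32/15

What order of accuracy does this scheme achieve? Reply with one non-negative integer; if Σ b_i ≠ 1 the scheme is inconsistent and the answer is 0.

1

b = (-203/60, 9/4, 32/15)
c = (0, 2/5, 61/44)
Ac = (0, 0, 36/55)
Σ b_i: (-203/60)·1 + 9/4·1 + 32/15·1 = 1 ✓
b·c: 9/4·2/5 + 32/15·61/44 = 1273/330 ≠ 1/2 ⇒ order 1.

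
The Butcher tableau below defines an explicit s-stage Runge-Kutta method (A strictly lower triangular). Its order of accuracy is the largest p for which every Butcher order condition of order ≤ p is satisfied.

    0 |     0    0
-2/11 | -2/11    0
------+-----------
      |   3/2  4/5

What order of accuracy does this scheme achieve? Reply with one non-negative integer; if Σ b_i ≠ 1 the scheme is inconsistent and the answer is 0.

0

b = (3/2, 4/5)
c = (0, -2/11)
Σ b_i: 3/2·1 + 4/5·1 = 23/10 ≠ 1 ⇒ order 0.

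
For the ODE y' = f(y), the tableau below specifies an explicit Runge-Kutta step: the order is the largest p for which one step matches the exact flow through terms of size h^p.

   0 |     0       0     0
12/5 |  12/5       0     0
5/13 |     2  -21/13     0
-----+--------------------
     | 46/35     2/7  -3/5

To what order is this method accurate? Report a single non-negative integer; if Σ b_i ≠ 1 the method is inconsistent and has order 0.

1

b = (46/35, 2/7, -3/5)
c = (0, 12/5, 5/13)
Ac = (0, 0, -252/65)
Σ b_i: 46/35·1 + 2/7·1 + (-3/5)·1 = 1 ✓
b·c: 2/7·12/5 + (-3/5)·5/13 = 207/455 ≠ 1/2 ⇒ order 1.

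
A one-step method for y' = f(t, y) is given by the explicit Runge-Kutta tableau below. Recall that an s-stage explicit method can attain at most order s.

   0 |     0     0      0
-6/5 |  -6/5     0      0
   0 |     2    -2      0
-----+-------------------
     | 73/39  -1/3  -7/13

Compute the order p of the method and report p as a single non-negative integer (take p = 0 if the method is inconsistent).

b = (73/39, -1/3, -7/13)
c = (0, -6/5, 0)
Ac = (0, 0, 12/5)
Σ b_i: 73/39·1 + (-1/3)·1 + (-7/13)·1 = 1 ✓
b·c: (-1/3)·(-6/5) = 2/5 ≠ 1/2 ⇒ order 1.

1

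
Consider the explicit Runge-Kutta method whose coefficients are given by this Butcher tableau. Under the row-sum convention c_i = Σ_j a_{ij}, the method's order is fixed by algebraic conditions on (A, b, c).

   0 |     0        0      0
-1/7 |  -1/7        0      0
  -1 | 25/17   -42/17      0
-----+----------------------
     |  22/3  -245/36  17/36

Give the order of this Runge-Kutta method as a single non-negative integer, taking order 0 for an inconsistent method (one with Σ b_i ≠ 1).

b = (22/3, -245/36, 17/36)
c = (0, -1/7, -1)
Ac = (0, 0, 6/17)
Σ b_i: 22/3·1 + (-245/36)·1 + 17/36·1 = 1 ✓
b·c: (-245/36)·(-1/7) + 17/36·(-1) = 1/2 ✓
b·c²: (-245/36)·1/49 + 17/36·1 = 1/3 ✓
b·Ac: 17/36·6/17 = 1/6 ✓; 3 stages ⇒ order 3.

3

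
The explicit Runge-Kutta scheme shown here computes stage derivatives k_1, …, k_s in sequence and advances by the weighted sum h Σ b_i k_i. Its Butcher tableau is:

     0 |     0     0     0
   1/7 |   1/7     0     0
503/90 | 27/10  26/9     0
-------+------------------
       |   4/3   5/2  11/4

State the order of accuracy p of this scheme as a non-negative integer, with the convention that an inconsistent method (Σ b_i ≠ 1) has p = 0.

b = (4/3, 5/2, 11/4)
c = (0, 1/7, 503/90)
Ac = (0, 0, 26/63)
Σ b_i: 4/3·1 + 5/2·1 + 11/4·1 = 79/12 ≠ 1 ⇒ order 0.

0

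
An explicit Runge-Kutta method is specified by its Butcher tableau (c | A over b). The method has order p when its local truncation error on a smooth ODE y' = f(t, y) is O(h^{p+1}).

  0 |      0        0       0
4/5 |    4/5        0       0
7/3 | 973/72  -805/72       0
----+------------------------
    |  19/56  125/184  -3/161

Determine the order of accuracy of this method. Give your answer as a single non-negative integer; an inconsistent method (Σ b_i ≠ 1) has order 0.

3

b = (19/56, 125/184, -3/161)
c = (0, 4/5, 7/3)
Ac = (0, 0, -161/18)
Σ b_i: 19/56·1 + 125/184·1 + (-3/161)·1 = 1 ✓
b·c: 125/184·4/5 + (-3/161)·7/3 = 1/2 ✓
b·c²: 125/184·16/25 + (-3/161)·49/9 = 1/3 ✓
b·Ac: (-3/161)·(-161/18) = 1/6 ✓; 3 stages ⇒ order 3.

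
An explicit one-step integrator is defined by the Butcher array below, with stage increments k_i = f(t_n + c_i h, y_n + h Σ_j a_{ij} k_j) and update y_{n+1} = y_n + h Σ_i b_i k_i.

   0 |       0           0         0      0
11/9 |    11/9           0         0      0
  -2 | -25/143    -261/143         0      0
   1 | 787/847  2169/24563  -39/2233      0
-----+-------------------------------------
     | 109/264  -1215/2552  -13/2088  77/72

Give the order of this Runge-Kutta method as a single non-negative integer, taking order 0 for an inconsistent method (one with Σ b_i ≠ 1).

b = (109/264, -1215/2552, -13/2088, 77/72)
c = (0, 11/9, -2, 1)
Ac = (0, 0, -29/13, 1/7)
Σ b_i: 109/264·1 + (-1215/2552)·1 + (-13/2088)·1 + 77/72·1 = 1 ✓
b·c: (-1215/2552)·11/9 + (-13/2088)·(-2) + 77/72·1 = 1/2 ✓
b·c²: (-1215/2552)·121/81 + (-13/2088)·4 + 77/72·1 = 1/3 ✓
b·Ac: (-13/2088)·(-29/13) + 77/72·1/7 = 1/6 ✓
b·c³: (-1215/2552)·1331/729 + (-13/2088)·(-8) + 77/72·1 = 1/4 ✓
b·(c∘Ac): (-13/2088)·58/13 + 77/72·1/7 = 1/8 ✓
b·Ac²: (-13/2088)·(-319/117) + 77/72·43/693 = 1/12 ✓
b·A²c: 77/72·3/77 = 1/24 ✓; 4 stages ⇒ order 4.

4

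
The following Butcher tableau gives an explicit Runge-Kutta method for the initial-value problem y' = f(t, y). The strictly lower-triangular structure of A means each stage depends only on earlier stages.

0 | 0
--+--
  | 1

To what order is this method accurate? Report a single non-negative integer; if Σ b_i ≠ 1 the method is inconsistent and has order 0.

1

b = (1)
c = (0)
Σ b_i: 1·1 = 1 ✓; 1 stage ⇒ order 1.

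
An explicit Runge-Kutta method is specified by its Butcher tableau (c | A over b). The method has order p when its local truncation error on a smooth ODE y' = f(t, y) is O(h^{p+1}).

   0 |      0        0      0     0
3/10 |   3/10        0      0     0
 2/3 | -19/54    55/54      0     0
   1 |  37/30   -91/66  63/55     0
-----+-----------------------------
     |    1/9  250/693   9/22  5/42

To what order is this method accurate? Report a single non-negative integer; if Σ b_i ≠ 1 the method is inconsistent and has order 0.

4

b = (1/9, 250/693, 9/22, 5/42)
c = (0, 3/10, 2/3, 1)
Ac = (0, 0, 11/36, 7/20)
Σ b_i: 1/9·1 + 250/693·1 + 9/22·1 + 5/42·1 = 1 ✓
b·c: 250/693·3/10 + 9/22·2/3 + 5/42·1 = 1/2 ✓
b·c²: 250/693·9/100 + 9/22·4/9 + 5/42·1 = 1/3 ✓
b·Ac: 9/22·11/36 + 5/42·7/20 = 1/6 ✓
b·c³: 250/693·27/1000 + 9/22·8/27 + 5/42·1 = 1/4 ✓
b·(c∘Ac): 9/22·11/54 + 5/42·7/20 = 1/8 ✓
b·Ac²: 9/22·11/120 + 5/42·77/200 = 1/12 ✓
b·A²c: 5/42·7/20 = 1/24 ✓; 4 stages ⇒ order 4.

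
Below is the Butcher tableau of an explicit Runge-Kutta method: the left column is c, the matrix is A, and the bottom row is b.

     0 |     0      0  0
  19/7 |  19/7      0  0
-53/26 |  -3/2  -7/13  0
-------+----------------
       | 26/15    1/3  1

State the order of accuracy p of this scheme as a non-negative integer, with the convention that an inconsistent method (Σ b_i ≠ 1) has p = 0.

b = (26/15, 1/3, 1)
c = (0, 19/7, -53/26)
Ac = (0, 0, -19/13)
Σ b_i: 26/15·1 + 1/3·1 + 1·1 = 46/15 ≠ 1 ⇒ order 0.

0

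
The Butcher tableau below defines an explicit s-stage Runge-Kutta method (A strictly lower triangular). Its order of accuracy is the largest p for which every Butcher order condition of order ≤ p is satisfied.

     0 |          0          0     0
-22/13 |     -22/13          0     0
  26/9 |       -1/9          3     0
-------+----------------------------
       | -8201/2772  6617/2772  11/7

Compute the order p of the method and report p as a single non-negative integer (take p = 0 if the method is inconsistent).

2

b = (-8201/2772, 6617/2772, 11/7)
c = (0, -22/13, 26/9)
Ac = (0, 0, -66/13)
Σ b_i: (-8201/2772)·1 + 6617/2772·1 + 11/7·1 = 1 ✓
b·c: 6617/2772·(-22/13) + 11/7·26/9 = 1/2 ✓
b·c²: 6617/2772·484/169 + 11/7·676/81 = 147059/7371 ≠ 1/3 ⇒ order 2.
b·Ac: 11/7·(-66/13) = -726/91 ≠ 1/6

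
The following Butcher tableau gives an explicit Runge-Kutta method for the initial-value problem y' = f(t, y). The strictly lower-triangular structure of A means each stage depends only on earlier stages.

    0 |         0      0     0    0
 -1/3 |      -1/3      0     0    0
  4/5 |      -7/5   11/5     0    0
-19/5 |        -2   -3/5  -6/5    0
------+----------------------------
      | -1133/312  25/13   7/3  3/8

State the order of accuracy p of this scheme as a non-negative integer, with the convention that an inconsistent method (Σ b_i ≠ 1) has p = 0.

b = (-1133/312, 25/13, 7/3, 3/8)
c = (0, -1/3, 4/5, -19/5)
Ac = (0, 0, -11/15, -19/25)
Σ b_i: (-1133/312)·1 + 25/13·1 + 7/3·1 + 3/8·1 = 1 ✓
b·c: 25/13·(-1/3) + 7/3·4/5 + 3/8·(-19/5) = -311/1560 ≠ 1/2 ⇒ order 1.

1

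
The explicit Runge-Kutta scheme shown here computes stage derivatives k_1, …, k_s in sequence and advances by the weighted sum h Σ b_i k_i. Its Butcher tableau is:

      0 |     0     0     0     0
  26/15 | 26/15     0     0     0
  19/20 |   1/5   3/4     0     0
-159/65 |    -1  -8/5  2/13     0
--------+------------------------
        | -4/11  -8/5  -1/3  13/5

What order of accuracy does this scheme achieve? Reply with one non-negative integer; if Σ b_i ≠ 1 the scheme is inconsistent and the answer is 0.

0

b = (-4/11, -8/5, -1/3, 13/5)
c = (0, 26/15, 19/20, -159/65)
Ac = (0, 0, 13/10, -5123/1950)
Σ b_i: (-4/11)·1 + (-8/5)·1 + (-1/3)·1 + 13/5·1 = 10/33 ≠ 1 ⇒ order 0.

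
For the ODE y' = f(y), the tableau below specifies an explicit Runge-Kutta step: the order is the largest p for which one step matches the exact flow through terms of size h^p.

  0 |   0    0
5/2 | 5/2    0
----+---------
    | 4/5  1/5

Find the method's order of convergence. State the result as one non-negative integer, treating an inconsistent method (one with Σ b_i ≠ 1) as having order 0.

2

b = (4/5, 1/5)
c = (0, 5/2)
Σ b_i: 4/5·1 + 1/5·1 = 1 ✓
b·c: 1/5·5/2 = 1/2 ✓; 2 stages ⇒ order 2.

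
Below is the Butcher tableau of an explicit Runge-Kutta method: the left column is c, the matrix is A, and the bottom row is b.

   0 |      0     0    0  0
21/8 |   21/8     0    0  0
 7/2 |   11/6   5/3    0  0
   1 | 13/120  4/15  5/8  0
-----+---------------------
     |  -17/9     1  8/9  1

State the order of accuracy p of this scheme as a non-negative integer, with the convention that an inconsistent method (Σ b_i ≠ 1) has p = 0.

1

b = (-17/9, 1, 8/9, 1)
c = (0, 21/8, 7/2, 1)
Ac = (0, 0, 35/8, 231/80)
Σ b_i: (-17/9)·1 + 1·1 + 8/9·1 + 1·1 = 1 ✓
b·c: 1·21/8 + 8/9·7/2 + 1·1 = 485/72 ≠ 1/2 ⇒ order 1.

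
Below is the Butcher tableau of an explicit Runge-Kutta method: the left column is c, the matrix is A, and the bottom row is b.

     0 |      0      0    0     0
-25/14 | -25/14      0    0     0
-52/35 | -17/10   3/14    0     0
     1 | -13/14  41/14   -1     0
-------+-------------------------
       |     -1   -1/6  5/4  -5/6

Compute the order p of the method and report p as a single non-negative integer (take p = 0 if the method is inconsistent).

b = (-1, -1/6, 5/4, -5/6)
c = (0, -25/14, -52/35, 1)
Ac = (0, 0, -75/196, -3669/980)
Σ b_i: (-1)·1 + (-1/6)·1 + 5/4·1 + (-5/6)·1 = -3/4 ≠ 1 ⇒ order 0.

0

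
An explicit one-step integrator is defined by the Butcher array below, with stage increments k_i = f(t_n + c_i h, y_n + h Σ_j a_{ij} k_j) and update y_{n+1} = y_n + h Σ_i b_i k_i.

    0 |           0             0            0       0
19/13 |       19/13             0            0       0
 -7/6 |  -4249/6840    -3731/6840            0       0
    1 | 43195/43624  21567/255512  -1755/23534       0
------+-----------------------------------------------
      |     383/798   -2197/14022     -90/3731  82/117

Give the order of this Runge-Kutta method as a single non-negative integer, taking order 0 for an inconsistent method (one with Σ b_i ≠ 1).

b = (383/798, -2197/14022, -90/3731, 82/117)
c = (0, 19/13, -7/6, 1)
Ac = (0, 0, -287/360, 69/328)
Σ b_i: 383/798·1 + (-2197/14022)·1 + (-90/3731)·1 + 82/117·1 = 1 ✓
b·c: (-2197/14022)·19/13 + (-90/3731)·(-7/6) + 82/117·1 = 1/2 ✓
b·c²: (-2197/14022)·361/169 + (-90/3731)·49/36 + 82/117·1 = 1/3 ✓
b·Ac: (-90/3731)·(-287/360) + 82/117·69/328 = 1/6 ✓
b·c³: (-2197/14022)·6859/2197 + (-90/3731)·(-343/216) + 82/117·1 = 1/4 ✓
b·(c∘Ac): (-90/3731)·2009/2160 + 82/117·69/328 = 1/8 ✓
b·Ac²: (-90/3731)·(-5453/4680) + 82/117·42/533 = 1/12 ✓
b·A²c: 82/117·39/656 = 1/24 ✓; 4 stages ⇒ order 4.

4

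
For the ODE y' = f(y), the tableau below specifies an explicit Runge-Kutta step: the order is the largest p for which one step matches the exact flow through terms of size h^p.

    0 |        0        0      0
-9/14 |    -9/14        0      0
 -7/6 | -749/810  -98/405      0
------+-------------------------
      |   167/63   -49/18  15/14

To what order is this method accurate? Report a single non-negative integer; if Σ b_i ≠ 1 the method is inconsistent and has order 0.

3

b = (167/63, -49/18, 15/14)
c = (0, -9/14, -7/6)
Ac = (0, 0, 7/45)
Σ b_i: 167/63·1 + (-49/18)·1 + 15/14·1 = 1 ✓
b·c: (-49/18)·(-9/14) + 15/14·(-7/6) = 1/2 ✓
b·c²: (-49/18)·81/196 + 15/14·49/36 = 1/3 ✓
b·Ac: 15/14·7/45 = 1/6 ✓; 3 stages ⇒ order 3.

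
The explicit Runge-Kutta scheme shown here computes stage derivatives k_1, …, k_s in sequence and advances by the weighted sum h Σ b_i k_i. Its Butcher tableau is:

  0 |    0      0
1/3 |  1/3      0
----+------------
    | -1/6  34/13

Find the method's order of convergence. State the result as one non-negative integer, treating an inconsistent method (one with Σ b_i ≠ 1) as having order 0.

b = (-1/6, 34/13)
c = (0, 1/3)
Σ b_i: (-1/6)·1 + 34/13·1 = 191/78 ≠ 1 ⇒ order 0.

0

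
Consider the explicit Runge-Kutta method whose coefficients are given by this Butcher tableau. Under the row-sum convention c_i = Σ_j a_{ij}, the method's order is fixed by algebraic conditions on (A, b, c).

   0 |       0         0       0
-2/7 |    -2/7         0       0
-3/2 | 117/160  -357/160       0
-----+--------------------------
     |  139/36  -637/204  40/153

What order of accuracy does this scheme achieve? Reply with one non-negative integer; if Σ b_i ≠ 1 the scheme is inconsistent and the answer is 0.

b = (139/36, -637/204, 40/153)
c = (0, -2/7, -3/2)
Ac = (0, 0, 51/80)
Σ b_i: 139/36·1 + (-637/204)·1 + 40/153·1 = 1 ✓
b·c: (-637/204)·(-2/7) + 40/153·(-3/2) = 1/2 ✓
b·c²: (-637/204)·4/49 + 40/153·9/4 = 1/3 ✓
b·Ac: 40/153·51/80 = 1/6 ✓; 3 stages ⇒ order 3.

3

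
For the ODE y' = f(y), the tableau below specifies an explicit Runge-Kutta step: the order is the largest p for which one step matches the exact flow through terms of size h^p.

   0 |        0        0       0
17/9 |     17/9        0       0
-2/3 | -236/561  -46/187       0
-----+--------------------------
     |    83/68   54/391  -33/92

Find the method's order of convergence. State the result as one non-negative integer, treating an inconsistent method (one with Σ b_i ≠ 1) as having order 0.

b = (83/68, 54/391, -33/92)
c = (0, 17/9, -2/3)
Ac = (0, 0, -46/99)
Σ b_i: 83/68·1 + 54/391·1 + (-33/92)·1 = 1 ✓
b·c: 54/391·17/9 + (-33/92)·(-2/3) = 1/2 ✓
b·c²: 54/391·289/81 + (-33/92)·4/9 = 1/3 ✓
b·Ac: (-33/92)·(-46/99) = 1/6 ✓; 3 stages ⇒ order 3.

3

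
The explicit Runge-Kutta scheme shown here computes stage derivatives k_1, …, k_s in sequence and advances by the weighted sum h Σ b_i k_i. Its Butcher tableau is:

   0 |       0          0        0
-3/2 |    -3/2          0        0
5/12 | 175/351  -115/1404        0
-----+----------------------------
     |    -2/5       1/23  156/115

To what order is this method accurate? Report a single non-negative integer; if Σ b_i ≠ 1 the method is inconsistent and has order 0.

3

b = (-2/5, 1/23, 156/115)
c = (0, -3/2, 5/12)
Ac = (0, 0, 115/936)
Σ b_i: (-2/5)·1 + 1/23·1 + 156/115·1 = 1 ✓
b·c: 1/23·(-3/2) + 156/115·5/12 = 1/2 ✓
b·c²: 1/23·9/4 + 156/115·25/144 = 1/3 ✓
b·Ac: 156/115·115/936 = 1/6 ✓; 3 stages ⇒ order 3.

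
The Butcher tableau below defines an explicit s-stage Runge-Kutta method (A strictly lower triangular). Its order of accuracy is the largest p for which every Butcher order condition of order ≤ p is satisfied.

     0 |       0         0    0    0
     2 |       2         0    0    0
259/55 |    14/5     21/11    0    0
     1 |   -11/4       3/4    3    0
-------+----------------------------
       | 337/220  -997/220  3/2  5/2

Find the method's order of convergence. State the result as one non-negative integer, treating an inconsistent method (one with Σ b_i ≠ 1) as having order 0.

b = (337/220, -997/220, 3/2, 5/2)
c = (0, 2, 259/55, 1)
Ac = (0, 0, 42/11, 1719/110)
Σ b_i: 337/220·1 + (-997/220)·1 + 3/2·1 + 5/2·1 = 1 ✓
b·c: (-997/220)·2 + 3/2·259/55 + 5/2·1 = 1/2 ✓
b·c²: (-997/220)·4 + 3/2·67081/3025 + 5/2·1 = 53349/3025 ≠ 1/3 ⇒ order 2.
b·Ac: 3/2·42/11 + 5/2·1719/110 = 1971/44 ≠ 1/6

2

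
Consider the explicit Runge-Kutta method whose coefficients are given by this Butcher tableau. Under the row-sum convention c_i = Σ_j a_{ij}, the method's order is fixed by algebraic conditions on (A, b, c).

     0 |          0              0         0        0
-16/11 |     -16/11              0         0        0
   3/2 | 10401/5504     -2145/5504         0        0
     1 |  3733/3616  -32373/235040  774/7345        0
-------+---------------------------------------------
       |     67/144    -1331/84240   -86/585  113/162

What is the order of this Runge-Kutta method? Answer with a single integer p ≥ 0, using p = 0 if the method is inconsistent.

4

b = (67/144, -1331/84240, -86/585, 113/162)
c = (0, -16/11, 3/2, 1)
Ac = (0, 0, 195/344, 81/226)
Σ b_i: 67/144·1 + (-1331/84240)·1 + (-86/585)·1 + 113/162·1 = 1 ✓
b·c: (-1331/84240)·(-16/11) + (-86/585)·3/2 + 113/162·1 = 1/2 ✓
b·c²: (-1331/84240)·256/121 + (-86/585)·9/4 + 113/162·1 = 1/3 ✓
b·Ac: (-86/585)·195/344 + 113/162·81/226 = 1/6 ✓
b·c³: (-1331/84240)·(-4096/1331) + (-86/585)·27/8 + 113/162·1 = 1/4 ✓
b·(c∘Ac): (-86/585)·585/688 + 113/162·81/226 = 1/8 ✓
b·Ac²: (-86/585)·(-390/473) + 113/162·(-135/2486) = 1/12 ✓
b·A²c: 113/162·27/452 = 1/24 ✓; 4 stages ⇒ order 4.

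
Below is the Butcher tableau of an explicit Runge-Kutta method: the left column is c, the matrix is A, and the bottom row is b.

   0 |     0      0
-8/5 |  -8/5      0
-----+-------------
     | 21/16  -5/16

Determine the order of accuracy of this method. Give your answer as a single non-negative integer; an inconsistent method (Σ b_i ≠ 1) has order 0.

b = (21/16, -5/16)
c = (0, -8/5)
Σ b_i: 21/16·1 + (-5/16)·1 = 1 ✓
b·c: (-5/16)·(-8/5) = 1/2 ✓; 2 stages ⇒ order 2.

2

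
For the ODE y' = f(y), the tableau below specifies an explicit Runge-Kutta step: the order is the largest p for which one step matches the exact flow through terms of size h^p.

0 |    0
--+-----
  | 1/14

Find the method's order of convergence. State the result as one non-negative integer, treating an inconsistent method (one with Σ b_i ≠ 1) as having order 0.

b = (1/14)
c = (0)
Σ b_i: 1/14·1 = 1/14 ≠ 1 ⇒ order 0.

0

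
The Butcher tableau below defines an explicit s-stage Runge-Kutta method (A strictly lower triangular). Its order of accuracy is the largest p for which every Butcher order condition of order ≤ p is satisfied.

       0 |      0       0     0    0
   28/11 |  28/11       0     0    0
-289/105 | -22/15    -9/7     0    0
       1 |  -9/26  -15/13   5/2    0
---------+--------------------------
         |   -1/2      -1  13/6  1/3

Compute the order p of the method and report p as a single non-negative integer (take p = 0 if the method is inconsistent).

b = (-1/2, -1, 13/6, 1/3)
c = (0, 28/11, -289/105, 1)
Ac = (0, 0, -36/11, -58967/6006)
Σ b_i: (-1/2)·1 + (-1)·1 + 13/6·1 + 1/3·1 = 1 ✓
b·c: (-1)·28/11 + 13/6·(-289/105) + 1/3·1 = -56657/6930 ≠ 1/2 ⇒ order 1.

1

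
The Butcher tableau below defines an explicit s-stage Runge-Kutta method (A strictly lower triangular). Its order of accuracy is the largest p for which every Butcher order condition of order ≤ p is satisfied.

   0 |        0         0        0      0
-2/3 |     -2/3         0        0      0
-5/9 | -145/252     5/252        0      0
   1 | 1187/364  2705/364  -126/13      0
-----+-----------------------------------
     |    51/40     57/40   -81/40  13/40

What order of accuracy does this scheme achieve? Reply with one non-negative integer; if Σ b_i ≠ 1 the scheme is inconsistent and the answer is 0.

4

b = (51/40, 57/40, -81/40, 13/40)
c = (0, -2/3, -5/9, 1)
Ac = (0, 0, -5/378, 235/546)
Σ b_i: 51/40·1 + 57/40·1 + (-81/40)·1 + 13/40·1 = 1 ✓
b·c: 57/40·(-2/3) + (-81/40)·(-5/9) + 13/40·1 = 1/2 ✓
b·c²: 57/40·4/9 + (-81/40)·25/81 + 13/40·1 = 1/3 ✓
b·Ac: (-81/40)·(-5/378) + 13/40·235/546 = 1/6 ✓
b·c³: 57/40·(-8/27) + (-81/40)·(-125/729) + 13/40·1 = 1/4 ✓
b·(c∘Ac): (-81/40)·25/3402 + 13/40·235/546 = 1/8 ✓
b·Ac²: (-81/40)·5/567 + 13/40·85/273 = 1/12 ✓
b·A²c: 13/40·5/39 = 1/24 ✓; 4 stages ⇒ order 4.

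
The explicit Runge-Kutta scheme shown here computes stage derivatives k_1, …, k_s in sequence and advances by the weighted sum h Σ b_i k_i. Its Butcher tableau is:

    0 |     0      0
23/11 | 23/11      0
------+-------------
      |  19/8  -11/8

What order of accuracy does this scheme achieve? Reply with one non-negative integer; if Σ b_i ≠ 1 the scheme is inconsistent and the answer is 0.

1

b = (19/8, -11/8)
c = (0, 23/11)
Σ b_i: 19/8·1 + (-11/8)·1 = 1 ✓
b·c: (-11/8)·23/11 = -23/8 ≠ 1/2 ⇒ order 1.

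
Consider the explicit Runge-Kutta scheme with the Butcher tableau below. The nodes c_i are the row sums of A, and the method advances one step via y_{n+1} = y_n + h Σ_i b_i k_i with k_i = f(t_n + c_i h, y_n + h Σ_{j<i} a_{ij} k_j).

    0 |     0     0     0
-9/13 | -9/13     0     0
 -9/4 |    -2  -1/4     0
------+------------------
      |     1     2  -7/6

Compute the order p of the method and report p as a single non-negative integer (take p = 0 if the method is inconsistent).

0

b = (1, 2, -7/6)
c = (0, -9/13, -9/4)
Ac = (0, 0, 9/52)
Σ b_i: 1·1 + 2·1 + (-7/6)·1 = 11/6 ≠ 1 ⇒ order 0.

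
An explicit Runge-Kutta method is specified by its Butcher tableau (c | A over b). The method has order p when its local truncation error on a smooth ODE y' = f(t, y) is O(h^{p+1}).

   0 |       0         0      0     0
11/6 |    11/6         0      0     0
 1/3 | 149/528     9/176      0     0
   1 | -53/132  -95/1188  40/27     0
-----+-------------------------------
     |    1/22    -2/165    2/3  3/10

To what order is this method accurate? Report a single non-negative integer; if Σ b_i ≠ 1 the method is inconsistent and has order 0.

b = (1/22, -2/165, 2/3, 3/10)
c = (0, 11/6, 1/3, 1)
Ac = (0, 0, 3/32, 25/72)
Σ b_i: 1/22·1 + (-2/165)·1 + 2/3·1 + 3/10·1 = 1 ✓
b·c: (-2/165)·11/6 + 2/3·1/3 + 3/10·1 = 1/2 ✓
b·c²: (-2/165)·121/36 + 2/3·1/9 + 3/10·1 = 1/3 ✓
b·Ac: 2/3·3/32 + 3/10·25/72 = 1/6 ✓
b·c³: (-2/165)·1331/216 + 2/3·1/27 + 3/10·1 = 1/4 ✓
b·(c∘Ac): 2/3·1/32 + 3/10·25/72 = 1/8 ✓
b·Ac²: 2/3·11/64 + 3/10·(-5/48) = 1/12 ✓
b·A²c: 3/10·5/36 = 1/24 ✓; 4 stages ⇒ order 4.

4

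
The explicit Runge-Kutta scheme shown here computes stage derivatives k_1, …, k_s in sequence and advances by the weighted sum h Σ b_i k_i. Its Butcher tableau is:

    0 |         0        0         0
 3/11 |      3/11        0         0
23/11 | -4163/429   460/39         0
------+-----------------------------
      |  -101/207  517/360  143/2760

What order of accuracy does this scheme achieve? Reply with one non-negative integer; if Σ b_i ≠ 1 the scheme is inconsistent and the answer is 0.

b = (-101/207, 517/360, 143/2760)
c = (0, 3/11, 23/11)
Ac = (0, 0, 460/143)
Σ b_i: (-101/207)·1 + 517/360·1 + 143/2760·1 = 1 ✓
b·c: 517/360·3/11 + 143/2760·23/11 = 1/2 ✓
b·c²: 517/360·9/121 + 143/2760·529/121 = 1/3 ✓
b·Ac: 143/2760·460/143 = 1/6 ✓; 3 stages ⇒ order 3.

3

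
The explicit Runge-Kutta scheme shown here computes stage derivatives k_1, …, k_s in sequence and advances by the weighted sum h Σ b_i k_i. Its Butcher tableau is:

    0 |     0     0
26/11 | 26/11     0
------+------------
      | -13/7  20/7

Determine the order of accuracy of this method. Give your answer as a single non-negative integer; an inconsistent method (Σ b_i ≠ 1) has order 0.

b = (-13/7, 20/7)
c = (0, 26/11)
Σ b_i: (-13/7)·1 + 20/7·1 = 1 ✓
b·c: 20/7·26/11 = 520/77 ≠ 1/2 ⇒ order 1.

1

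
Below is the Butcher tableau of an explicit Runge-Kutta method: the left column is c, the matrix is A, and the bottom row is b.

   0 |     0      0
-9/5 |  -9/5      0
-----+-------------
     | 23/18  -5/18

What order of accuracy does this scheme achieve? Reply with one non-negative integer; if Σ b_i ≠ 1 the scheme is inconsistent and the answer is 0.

2

b = (23/18, -5/18)
c = (0, -9/5)
Σ b_i: 23/18·1 + (-5/18)·1 = 1 ✓
b·c: (-5/18)·(-9/5) = 1/2 ✓; 2 stages ⇒ order 2.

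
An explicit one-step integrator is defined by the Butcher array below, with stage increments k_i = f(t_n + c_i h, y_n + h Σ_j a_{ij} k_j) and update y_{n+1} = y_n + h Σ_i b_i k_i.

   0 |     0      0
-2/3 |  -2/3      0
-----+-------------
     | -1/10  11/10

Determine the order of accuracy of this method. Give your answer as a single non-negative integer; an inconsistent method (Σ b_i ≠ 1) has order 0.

1

b = (-1/10, 11/10)
c = (0, -2/3)
Σ b_i: (-1/10)·1 + 11/10·1 = 1 ✓
b·c: 11/10·(-2/3) = -11/15 ≠ 1/2 ⇒ order 1.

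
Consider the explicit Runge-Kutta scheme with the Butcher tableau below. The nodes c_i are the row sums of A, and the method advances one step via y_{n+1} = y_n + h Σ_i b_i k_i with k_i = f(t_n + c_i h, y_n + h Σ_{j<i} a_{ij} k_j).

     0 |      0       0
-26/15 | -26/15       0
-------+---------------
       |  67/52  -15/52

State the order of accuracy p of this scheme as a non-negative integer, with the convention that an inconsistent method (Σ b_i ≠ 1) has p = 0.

b = (67/52, -15/52)
c = (0, -26/15)
Σ b_i: 67/52·1 + (-15/52)·1 = 1 ✓
b·c: (-15/52)·(-26/15) = 1/2 ✓; 2 stages ⇒ order 2.

2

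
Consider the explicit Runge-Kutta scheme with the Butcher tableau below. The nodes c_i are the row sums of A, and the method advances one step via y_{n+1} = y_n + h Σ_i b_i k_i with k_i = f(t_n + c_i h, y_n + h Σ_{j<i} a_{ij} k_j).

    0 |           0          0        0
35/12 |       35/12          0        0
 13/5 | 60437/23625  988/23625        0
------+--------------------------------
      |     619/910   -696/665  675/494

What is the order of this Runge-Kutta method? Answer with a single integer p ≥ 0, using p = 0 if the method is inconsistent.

3

b = (619/910, -696/665, 675/494)
c = (0, 35/12, 13/5)
Ac = (0, 0, 247/2025)
Σ b_i: 619/910·1 + (-696/665)·1 + 675/494·1 = 1 ✓
b·c: (-696/665)·35/12 + 675/494·13/5 = 1/2 ✓
b·c²: (-696/665)·1225/144 + 675/494·169/25 = 1/3 ✓
b·Ac: 675/494·247/2025 = 1/6 ✓; 3 stages ⇒ order 3.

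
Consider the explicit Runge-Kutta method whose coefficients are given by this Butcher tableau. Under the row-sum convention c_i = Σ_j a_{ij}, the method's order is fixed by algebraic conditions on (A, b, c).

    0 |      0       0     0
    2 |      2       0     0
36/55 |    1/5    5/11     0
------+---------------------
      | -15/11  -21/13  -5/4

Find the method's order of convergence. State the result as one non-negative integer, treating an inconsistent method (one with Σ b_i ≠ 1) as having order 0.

0

b = (-15/11, -21/13, -5/4)
c = (0, 2, 36/55)
Ac = (0, 0, 10/11)
Σ b_i: (-15/11)·1 + (-21/13)·1 + (-5/4)·1 = -2419/572 ≠ 1 ⇒ order 0.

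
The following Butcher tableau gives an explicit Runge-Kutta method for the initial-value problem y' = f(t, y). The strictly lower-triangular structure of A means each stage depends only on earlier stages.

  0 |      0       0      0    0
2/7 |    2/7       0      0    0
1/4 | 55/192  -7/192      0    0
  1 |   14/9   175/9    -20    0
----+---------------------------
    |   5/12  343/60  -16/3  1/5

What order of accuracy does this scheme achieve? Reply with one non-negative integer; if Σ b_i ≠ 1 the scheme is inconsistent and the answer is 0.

4

b = (5/12, 343/60, -16/3, 1/5)
c = (0, 2/7, 1/4, 1)
Ac = (0, 0, -1/96, 5/9)
Σ b_i: 5/12·1 + 343/60·1 + (-16/3)·1 + 1/5·1 = 1 ✓
b·c: 343/60·2/7 + (-16/3)·1/4 + 1/5·1 = 1/2 ✓
b·c²: 343/60·4/49 + (-16/3)·1/16 + 1/5·1 = 1/3 ✓
b·Ac: (-16/3)·(-1/96) + 1/5·5/9 = 1/6 ✓
b·c³: 343/60·8/343 + (-16/3)·1/64 + 1/5·1 = 1/4 ✓
b·(c∘Ac): (-16/3)·(-1/384) + 1/5·5/9 = 1/8 ✓
b·Ac²: (-16/3)·(-1/336) + 1/5·85/252 = 1/12 ✓
b·A²c: 1/5·5/24 = 1/24 ✓; 4 stages ⇒ order 4.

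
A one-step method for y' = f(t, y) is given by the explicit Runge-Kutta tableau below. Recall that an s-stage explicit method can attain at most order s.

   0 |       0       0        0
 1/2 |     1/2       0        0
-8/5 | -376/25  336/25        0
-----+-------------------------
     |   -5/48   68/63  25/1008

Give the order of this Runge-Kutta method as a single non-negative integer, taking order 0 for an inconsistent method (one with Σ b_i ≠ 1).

3

b = (-5/48, 68/63, 25/1008)
c = (0, 1/2, -8/5)
Ac = (0, 0, 168/25)
Σ b_i: (-5/48)·1 + 68/63·1 + 25/1008·1 = 1 ✓
b·c: 68/63·1/2 + 25/1008·(-8/5) = 1/2 ✓
b·c²: 68/63·1/4 + 25/1008·64/25 = 1/3 ✓
b·Ac: 25/1008·168/25 = 1/6 ✓; 3 stages ⇒ order 3.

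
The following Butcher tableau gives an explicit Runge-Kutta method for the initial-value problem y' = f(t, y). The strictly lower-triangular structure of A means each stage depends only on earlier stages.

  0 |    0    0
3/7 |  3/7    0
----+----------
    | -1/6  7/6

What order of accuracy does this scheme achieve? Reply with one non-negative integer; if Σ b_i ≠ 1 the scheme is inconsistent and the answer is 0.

b = (-1/6, 7/6)
c = (0, 3/7)
Σ b_i: (-1/6)·1 + 7/6·1 = 1 ✓
b·c: 7/6·3/7 = 1/2 ✓; 2 stages ⇒ order 2.

2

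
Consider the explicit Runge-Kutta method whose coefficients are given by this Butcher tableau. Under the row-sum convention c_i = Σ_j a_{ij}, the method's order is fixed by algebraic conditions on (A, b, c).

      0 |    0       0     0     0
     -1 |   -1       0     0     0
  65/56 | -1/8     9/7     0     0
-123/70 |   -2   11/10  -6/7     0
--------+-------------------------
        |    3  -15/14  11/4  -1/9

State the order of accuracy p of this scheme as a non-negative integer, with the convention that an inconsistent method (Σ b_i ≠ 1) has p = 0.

0

b = (3, -15/14, 11/4, -1/9)
c = (0, -1, 65/56, -123/70)
Ac = (0, 0, -9/7, -2053/980)
Σ b_i: 3·1 + (-15/14)·1 + 11/4·1 + (-1/9)·1 = 1151/252 ≠ 1 ⇒ order 0.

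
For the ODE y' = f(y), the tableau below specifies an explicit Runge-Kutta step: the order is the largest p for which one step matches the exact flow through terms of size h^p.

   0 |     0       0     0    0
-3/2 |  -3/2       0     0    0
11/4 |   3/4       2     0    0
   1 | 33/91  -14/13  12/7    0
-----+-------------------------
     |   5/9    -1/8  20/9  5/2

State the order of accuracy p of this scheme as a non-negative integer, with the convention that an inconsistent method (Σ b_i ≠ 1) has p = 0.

b = (5/9, -1/8, 20/9, 5/2)
c = (0, -3/2, 11/4, 1)
Ac = (0, 0, -3, 576/91)
Σ b_i: 5/9·1 + (-1/8)·1 + 20/9·1 + 5/2·1 = 371/72 ≠ 1 ⇒ order 0.

0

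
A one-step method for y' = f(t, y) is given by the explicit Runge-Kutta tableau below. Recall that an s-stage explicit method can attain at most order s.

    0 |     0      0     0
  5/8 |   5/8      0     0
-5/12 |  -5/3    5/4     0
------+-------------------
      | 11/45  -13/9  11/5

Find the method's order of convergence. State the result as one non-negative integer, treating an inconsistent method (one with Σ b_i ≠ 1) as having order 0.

1

b = (11/45, -13/9, 11/5)
c = (0, 5/8, -5/12)
Ac = (0, 0, 25/32)
Σ b_i: 11/45·1 + (-13/9)·1 + 11/5·1 = 1 ✓
b·c: (-13/9)·5/8 + 11/5·(-5/12) = -131/72 ≠ 1/2 ⇒ order 1.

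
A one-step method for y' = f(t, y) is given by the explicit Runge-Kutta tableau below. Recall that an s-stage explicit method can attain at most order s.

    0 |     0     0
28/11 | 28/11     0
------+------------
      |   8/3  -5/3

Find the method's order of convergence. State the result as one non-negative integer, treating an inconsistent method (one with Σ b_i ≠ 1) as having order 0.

1

b = (8/3, -5/3)
c = (0, 28/11)
Σ b_i: 8/3·1 + (-5/3)·1 = 1 ✓
b·c: (-5/3)·28/11 = -140/33 ≠ 1/2 ⇒ order 1.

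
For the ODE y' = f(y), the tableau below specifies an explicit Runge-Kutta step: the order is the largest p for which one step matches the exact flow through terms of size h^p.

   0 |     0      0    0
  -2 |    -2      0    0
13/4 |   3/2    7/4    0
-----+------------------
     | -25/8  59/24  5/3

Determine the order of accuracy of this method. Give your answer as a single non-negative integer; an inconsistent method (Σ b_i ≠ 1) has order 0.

b = (-25/8, 59/24, 5/3)
c = (0, -2, 13/4)
Ac = (0, 0, -7/2)
Σ b_i: (-25/8)·1 + 59/24·1 + 5/3·1 = 1 ✓
b·c: 59/24·(-2) + 5/3·13/4 = 1/2 ✓
b·c²: 59/24·4 + 5/3·169/16 = 439/16 ≠ 1/3 ⇒ order 2.
b·Ac: 5/3·(-7/2) = -35/6 ≠ 1/6

2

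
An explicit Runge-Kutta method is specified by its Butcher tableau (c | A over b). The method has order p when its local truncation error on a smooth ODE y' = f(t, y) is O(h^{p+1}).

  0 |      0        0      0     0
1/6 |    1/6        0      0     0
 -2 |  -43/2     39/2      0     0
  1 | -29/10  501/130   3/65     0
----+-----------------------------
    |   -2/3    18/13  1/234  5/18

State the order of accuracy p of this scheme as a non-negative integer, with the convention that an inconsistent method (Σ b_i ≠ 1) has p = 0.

b = (-2/3, 18/13, 1/234, 5/18)
c = (0, 1/6, -2, 1)
Ac = (0, 0, 13/4, 11/20)
Σ b_i: (-2/3)·1 + 18/13·1 + 1/234·1 + 5/18·1 = 1 ✓
b·c: 18/13·1/6 + 1/234·(-2) + 5/18·1 = 1/2 ✓
b·c²: 18/13·1/36 + 1/234·4 + 5/18·1 = 1/3 ✓
b·Ac: 1/234·13/4 + 5/18·11/20 = 1/6 ✓
b·c³: 18/13·1/216 + 1/234·(-8) + 5/18·1 = 1/4 ✓
b·(c∘Ac): 1/234·(-13/2) + 5/18·11/20 = 1/8 ✓
b·Ac²: 1/234·13/24 + 5/18·7/24 = 1/12 ✓
b·A²c: 5/18·3/20 = 1/24 ✓; 4 stages ⇒ order 4.

4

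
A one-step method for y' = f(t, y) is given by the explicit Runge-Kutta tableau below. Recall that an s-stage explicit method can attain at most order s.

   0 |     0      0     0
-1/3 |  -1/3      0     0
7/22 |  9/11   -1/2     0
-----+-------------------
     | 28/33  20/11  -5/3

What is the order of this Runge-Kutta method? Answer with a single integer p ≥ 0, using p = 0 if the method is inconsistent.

1

b = (28/33, 20/11, -5/3)
c = (0, -1/3, 7/22)
Ac = (0, 0, 1/6)
Σ b_i: 28/33·1 + 20/11·1 + (-5/3)·1 = 1 ✓
b·c: 20/11·(-1/3) + (-5/3)·7/22 = -25/22 ≠ 1/2 ⇒ order 1.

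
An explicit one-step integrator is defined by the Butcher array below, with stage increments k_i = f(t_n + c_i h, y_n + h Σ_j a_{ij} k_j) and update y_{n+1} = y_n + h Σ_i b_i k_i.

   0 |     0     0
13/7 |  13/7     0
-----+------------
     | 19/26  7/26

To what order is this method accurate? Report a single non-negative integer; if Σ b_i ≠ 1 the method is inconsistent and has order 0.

2

b = (19/26, 7/26)
c = (0, 13/7)
Σ b_i: 19/26·1 + 7/26·1 = 1 ✓
b·c: 7/26·13/7 = 1/2 ✓; 2 stages ⇒ order 2.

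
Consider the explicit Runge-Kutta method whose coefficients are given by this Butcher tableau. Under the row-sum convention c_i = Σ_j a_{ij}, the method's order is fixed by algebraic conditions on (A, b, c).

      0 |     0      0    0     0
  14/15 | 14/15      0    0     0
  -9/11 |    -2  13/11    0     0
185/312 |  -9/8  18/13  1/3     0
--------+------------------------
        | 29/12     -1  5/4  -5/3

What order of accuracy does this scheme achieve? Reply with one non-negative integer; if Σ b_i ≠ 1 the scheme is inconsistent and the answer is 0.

b = (29/12, -1, 5/4, -5/3)
c = (0, 14/15, -9/11, 185/312)
Ac = (0, 0, 182/165, 729/715)
Σ b_i: 29/12·1 + (-1)·1 + 5/4·1 + (-5/3)·1 = 1 ✓
b·c: (-1)·14/15 + 5/4·(-9/11) + (-5/3)·185/312 = -151573/51480 ≠ 1/2 ⇒ order 1.

1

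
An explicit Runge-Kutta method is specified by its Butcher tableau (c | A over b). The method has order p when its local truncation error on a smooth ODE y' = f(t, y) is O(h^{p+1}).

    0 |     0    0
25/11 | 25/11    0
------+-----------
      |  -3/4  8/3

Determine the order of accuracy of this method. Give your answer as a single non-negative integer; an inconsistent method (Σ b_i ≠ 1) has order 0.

0

b = (-3/4, 8/3)
c = (0, 25/11)
Σ b_i: (-3/4)·1 + 8/3·1 = 23/12 ≠ 1 ⇒ order 0.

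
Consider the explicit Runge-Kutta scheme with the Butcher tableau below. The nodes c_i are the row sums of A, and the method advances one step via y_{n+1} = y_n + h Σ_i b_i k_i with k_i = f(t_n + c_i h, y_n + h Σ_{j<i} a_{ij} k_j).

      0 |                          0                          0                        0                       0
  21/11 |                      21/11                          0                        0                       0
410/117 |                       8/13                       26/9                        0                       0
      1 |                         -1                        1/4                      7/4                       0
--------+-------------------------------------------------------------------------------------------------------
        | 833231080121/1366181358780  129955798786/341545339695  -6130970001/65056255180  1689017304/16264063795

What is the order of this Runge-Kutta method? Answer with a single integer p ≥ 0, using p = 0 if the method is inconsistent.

b = (833231080121/1366181358780, 129955798786/341545339695, -6130970001/65056255180, 1689017304/16264063795)
c = (0, 21/11, 410/117, 1)
Ac = (0, 0, 182/33, 34027/5148)
Σ b_i: 833231080121/1366181358780·1 + 129955798786/341545339695·1 + (-6130970001/65056255180)·1 + 1689017304/16264063795·1 = 1 ✓
b·c: 129955798786/341545339695·21/11 + (-6130970001/65056255180)·410/117 + 1689017304/16264063795·1 = 1/2 ✓
b·c²: 129955798786/341545339695·441/121 + (-6130970001/65056255180)·168100/13689 + 1689017304/16264063795·1 = 1/3 ✓
b·Ac: (-6130970001/65056255180)·182/33 + 1689017304/16264063795·34027/5148 = 1/6 ✓
b·c³: 129955798786/341545339695·9261/1331 + (-6130970001/65056255180)·68921000/1601613 + 1689017304/16264063795·1 = -16378437870100/12559110062499 ≠ 1/4 ⇒ order 3.
b·(c∘Ac): (-6130970001/65056255180)·5740/297 + 1689017304/16264063795·34027/5148 = -87019659971/76673443605 ≠ 1/8
b·Ac²: (-6130970001/65056255180)·1274/121 + 1689017304/16264063795·148417549/6625476 = 4787113009937/3588317160714 ≠ 1/12
b·A²c: 1689017304/16264063795·637/66 = 25616762444/25557814535 ≠ 1/24

3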